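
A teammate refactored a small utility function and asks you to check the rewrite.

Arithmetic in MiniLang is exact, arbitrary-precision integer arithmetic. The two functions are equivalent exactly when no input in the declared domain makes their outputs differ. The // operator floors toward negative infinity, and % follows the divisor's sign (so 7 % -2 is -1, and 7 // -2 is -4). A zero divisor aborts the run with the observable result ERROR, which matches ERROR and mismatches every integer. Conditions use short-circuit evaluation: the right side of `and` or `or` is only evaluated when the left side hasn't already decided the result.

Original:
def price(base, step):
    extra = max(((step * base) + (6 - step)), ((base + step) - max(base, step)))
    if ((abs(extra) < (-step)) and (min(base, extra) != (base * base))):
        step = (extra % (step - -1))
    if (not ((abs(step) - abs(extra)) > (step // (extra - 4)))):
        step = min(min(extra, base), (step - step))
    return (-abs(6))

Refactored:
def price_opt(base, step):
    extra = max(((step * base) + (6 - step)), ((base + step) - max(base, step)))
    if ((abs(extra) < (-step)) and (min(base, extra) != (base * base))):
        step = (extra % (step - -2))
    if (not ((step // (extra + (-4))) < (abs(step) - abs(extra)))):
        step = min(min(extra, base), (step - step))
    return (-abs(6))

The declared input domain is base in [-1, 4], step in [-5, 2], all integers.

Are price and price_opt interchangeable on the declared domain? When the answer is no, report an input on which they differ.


Try base=4, step=-2.
price: extra = 0; ((abs(extra) < (-step)) and (min(base, extra) != (base * base))) -> true; step = 0; (not ((abs(step) - abs(extra)) > (step // (extra - 4)))) -> true; step = 0; return -6
price_opt: extra = 0; ((abs(extra) < (-step)) and (min(base, extra) != (base * base))) -> true; division by zero -> ERROR
-6 and ERROR differ, so these are not the same function on this domain.
verdict: not equivalent; witness: base=4, step=-2


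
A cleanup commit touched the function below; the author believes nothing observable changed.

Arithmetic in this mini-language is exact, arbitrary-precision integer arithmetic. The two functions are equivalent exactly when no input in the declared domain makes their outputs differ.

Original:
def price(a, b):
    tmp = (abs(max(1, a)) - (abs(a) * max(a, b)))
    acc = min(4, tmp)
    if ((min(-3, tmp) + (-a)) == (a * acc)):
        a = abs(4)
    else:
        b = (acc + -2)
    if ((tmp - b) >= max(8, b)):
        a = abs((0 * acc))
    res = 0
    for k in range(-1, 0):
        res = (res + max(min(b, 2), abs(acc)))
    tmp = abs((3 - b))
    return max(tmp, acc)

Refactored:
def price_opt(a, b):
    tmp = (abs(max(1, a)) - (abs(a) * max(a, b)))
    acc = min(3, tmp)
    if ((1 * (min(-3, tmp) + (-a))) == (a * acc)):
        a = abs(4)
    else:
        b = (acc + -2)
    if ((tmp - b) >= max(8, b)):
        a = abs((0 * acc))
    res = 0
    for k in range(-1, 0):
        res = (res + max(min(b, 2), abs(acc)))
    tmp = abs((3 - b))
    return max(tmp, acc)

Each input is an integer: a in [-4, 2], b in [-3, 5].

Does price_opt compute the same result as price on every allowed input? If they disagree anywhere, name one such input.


Run the pair on a=-4, b=-3.
price: tmp := 13 | acc := 4 | ((min(-3, tmp) + (-a)) == (a * acc)): false | b := 2 | ((tmp - b) >= max(8, b)): true | a := 0 | res := 0 | iter k=-1: | res := 4 | tmp := 1 | result 4
price_opt: tmp := 13 | acc := 3 | ((1 * (min(-3, tmp) + (-a))) == (a * acc)): false | b := 1 | ((tmp - b) >= max(8, b)): true | a := 0 | res := 0 | iter k=-1: | res := 3 | tmp := 2 | result 3
4 vs 3 — the two versions disagree here.
verdict: not equivalent; witness: a=-4, b=-3


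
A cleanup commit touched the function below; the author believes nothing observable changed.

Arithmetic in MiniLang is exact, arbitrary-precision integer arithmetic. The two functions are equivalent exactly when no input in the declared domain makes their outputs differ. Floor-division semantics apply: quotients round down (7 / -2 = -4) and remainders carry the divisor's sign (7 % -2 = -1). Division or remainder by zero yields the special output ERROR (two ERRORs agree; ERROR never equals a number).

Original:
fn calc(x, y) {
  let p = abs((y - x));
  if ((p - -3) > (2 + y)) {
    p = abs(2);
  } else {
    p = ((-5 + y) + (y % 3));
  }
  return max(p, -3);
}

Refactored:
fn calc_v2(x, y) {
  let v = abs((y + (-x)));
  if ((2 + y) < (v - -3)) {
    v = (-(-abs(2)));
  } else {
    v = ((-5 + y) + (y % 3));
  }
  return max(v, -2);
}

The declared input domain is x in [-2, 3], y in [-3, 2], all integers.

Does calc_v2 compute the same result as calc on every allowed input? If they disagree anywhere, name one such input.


The rewrite breaks on x=1, y=1, where the results are -3 and -2.
calc: p becomes 0; next ((p - -3) > (2 + y)) evaluates to false; next p becomes -3; next final value -3
calc_v2: v becomes 0; next ((2 + y) < (v - -3)) evaluates to false; next v becomes -3; next final value -2
verdict: not equivalent; witness: x=1, y=1


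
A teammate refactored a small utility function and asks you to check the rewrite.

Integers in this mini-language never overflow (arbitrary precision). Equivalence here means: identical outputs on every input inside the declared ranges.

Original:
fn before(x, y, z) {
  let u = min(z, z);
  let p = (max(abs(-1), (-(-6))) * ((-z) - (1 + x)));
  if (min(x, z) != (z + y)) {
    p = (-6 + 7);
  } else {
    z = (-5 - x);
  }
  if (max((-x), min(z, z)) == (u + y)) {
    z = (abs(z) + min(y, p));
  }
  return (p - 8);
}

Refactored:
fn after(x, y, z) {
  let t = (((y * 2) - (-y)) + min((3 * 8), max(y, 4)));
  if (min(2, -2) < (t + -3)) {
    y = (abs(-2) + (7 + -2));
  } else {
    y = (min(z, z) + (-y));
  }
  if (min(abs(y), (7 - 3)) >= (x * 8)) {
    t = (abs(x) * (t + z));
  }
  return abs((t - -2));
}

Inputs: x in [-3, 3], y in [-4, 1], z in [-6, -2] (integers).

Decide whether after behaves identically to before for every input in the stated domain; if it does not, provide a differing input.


x=-3, y=-4, z=-6 yields -7 from before but 40 from after.
verdict: not equivalent; witness: x=-3, y=-4, z=-6


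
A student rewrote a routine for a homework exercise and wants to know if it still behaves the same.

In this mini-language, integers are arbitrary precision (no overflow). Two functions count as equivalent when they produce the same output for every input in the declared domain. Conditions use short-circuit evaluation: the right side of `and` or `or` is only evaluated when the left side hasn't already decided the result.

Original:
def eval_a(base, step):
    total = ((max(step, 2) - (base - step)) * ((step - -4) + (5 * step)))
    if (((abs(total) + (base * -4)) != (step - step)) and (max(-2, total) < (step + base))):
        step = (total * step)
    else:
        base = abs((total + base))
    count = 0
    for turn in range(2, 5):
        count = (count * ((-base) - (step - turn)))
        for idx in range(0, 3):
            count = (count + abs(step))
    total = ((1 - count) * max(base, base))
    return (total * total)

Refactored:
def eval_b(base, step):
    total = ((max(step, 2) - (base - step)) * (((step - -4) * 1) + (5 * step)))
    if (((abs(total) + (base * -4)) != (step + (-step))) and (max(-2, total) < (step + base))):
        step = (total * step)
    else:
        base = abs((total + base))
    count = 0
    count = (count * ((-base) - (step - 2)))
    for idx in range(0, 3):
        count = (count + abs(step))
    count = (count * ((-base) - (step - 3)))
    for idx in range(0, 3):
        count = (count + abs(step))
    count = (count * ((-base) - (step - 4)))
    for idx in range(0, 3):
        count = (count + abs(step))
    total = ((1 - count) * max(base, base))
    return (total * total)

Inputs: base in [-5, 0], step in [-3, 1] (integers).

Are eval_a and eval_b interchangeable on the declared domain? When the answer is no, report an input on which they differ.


Equivalent — the differences include local variable names differ, min/max/abs usage differs, statement counts differ, arithmetic usage differs, constant usage differs, loop structure differs, yet no declared input distinguishes the two.
One worked example (base=-5, step=-1) — eval_a: total becomes -12; next (((abs(total) + (base * -4)) != (step - step)) and (max(-2, total) < (step + base))) evaluates to false; next base becomes 17; next count becomes 0; next at turn=2:; next count becomes 0; next at idx=0:; next count becomes 1; next at idx=1:; next count becomes 2; next at idx=2:; next count becomes 3; next at turn=3:; next count becomes -39; next at idx=0:; next count becomes -38; next at idx=1:; next count becomes -37; next at idx=2:; next count becomes -36; next at turn=4:; next count becomes 432; next at idx=0:; next count becomes 433; next at idx=1:; next count becomes 434; next at idx=2:; next count becomes 435; next total becomes -7378; next final value 54434884; eval_b: total becomes -12; next (((abs(total) + (base * -4)) != (step + (-step))) and (max(-2, total) < (step + base))) evaluates to false; next base becomes 17; next count becomes 0; next count becomes 0; next at idx=0:; next count becomes 1; next at idx=1:; next count becomes 2; next at idx=2:; next count becomes 3; next count becomes -39; next at idx=0:; next count becomes -38; next at idx=1:; next count becomes -37; next at idx=2:; next count becomes -36; next count becomes 432; next at idx=0:; next count becomes 433; next at idx=1:; next count becomes 434; next at idx=2:; next count becomes 435; next total becomes -7378; next final value 54434884; agreement on 54434884.
Sweeping the whole domain (30 inputs) finds no disagreement.
verdict: equivalent


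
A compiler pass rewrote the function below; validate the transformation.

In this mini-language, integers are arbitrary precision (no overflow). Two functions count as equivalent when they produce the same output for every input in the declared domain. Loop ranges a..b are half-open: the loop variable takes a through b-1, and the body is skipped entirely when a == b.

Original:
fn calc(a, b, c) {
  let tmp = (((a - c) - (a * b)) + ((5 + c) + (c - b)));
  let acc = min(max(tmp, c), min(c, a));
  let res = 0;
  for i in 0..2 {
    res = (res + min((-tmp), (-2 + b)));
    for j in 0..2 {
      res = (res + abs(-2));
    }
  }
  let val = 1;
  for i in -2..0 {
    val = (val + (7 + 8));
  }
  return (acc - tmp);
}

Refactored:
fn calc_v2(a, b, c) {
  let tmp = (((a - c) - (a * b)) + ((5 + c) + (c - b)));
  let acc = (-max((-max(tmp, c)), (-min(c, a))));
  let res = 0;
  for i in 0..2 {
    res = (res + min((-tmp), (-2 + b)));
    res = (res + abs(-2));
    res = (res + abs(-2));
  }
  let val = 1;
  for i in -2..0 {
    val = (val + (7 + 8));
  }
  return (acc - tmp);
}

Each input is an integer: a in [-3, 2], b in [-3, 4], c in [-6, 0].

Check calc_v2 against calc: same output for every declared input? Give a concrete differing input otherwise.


Changes here: constant usage differs; and local variable names differ; and min/max/abs usage differs; and arithmetic usage differs; and loop structure differs; the full 336-point sweep finds no disagreement.
verdict: equivalent


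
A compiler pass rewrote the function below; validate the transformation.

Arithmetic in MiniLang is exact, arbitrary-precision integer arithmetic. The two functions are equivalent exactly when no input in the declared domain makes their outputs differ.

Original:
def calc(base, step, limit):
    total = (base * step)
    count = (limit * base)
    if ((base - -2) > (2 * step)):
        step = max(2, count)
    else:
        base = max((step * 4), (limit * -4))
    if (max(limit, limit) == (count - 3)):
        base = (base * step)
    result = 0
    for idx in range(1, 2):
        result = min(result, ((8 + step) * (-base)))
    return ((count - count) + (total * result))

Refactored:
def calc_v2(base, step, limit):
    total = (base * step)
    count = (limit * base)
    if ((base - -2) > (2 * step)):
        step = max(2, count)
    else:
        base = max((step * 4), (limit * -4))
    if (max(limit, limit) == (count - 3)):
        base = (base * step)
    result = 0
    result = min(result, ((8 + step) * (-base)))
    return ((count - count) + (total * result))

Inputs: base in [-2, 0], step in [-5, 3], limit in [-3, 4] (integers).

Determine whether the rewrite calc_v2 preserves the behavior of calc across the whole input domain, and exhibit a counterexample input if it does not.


Behavior is preserved: although statement counts differ; loop structure differs; local variable names differ, the outputs never diverge.
Tracing base=-2, step=-1, limit=-3: calc: total becomes 2; next count becomes 6; next ((base - -2) > (2 * step)) evaluates to true; next step becomes 6; next (max(limit, limit) == (count - 3)) evaluates to false; next result becomes 0; next at idx=1:; next result becomes 0; next final value 0 | calc_v2: total becomes 2; next count becomes 6; next ((base - -2) > (2 * step)) evaluates to true; next step becomes 6; next (max(limit, limit) == (count - 3)) evaluates to false; next result becomes 0; next result becomes 0; next final value 0 — matching result 0.
Checked all 216 inputs in the declared domain: the outputs agree on every one.
verdict: equivalent


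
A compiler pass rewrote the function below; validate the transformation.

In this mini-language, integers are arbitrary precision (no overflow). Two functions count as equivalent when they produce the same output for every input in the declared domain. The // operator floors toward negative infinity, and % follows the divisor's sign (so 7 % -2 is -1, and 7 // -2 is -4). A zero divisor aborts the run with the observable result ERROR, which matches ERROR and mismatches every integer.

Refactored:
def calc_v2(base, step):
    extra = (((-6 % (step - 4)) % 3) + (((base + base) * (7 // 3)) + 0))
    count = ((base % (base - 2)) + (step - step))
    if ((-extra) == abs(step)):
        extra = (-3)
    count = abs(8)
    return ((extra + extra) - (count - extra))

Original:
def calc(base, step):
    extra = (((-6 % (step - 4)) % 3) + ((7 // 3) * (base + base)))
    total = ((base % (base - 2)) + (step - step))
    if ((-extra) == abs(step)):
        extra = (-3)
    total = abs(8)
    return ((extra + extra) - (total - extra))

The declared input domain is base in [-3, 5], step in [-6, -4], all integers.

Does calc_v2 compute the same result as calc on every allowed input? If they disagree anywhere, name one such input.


Behavior is preserved: although local variable names differ; also constant usage differs; also arithmetic usage differs, the outputs never diverge.
Tracing base=3, step=-5: calc: extra=12, then total=0, then ((-extra) == abs(step)) is false, then total=8, then returns 28 | calc_v2: extra=12, then count=0, then ((-extra) == abs(step)) is false, then count=8, then returns 28 — matching result 28.
An exhaustive pass over the 27 declared inputs shows identical outputs.
verdict: equivalent


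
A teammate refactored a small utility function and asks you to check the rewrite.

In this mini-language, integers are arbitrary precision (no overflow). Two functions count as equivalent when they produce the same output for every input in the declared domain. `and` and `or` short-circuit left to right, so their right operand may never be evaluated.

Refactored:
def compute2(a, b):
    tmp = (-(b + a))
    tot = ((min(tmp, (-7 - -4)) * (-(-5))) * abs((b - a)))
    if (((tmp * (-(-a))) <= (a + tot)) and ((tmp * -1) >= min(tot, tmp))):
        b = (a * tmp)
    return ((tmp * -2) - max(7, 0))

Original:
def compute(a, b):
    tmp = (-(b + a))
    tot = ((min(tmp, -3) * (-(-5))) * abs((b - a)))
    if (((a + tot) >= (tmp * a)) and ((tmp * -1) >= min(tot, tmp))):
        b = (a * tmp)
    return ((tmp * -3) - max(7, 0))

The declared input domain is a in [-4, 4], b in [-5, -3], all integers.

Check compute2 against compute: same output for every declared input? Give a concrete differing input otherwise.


There is a counterexample at a=-4, b=-5: -34 on one side, -25 on the other.
compute: tmp = 9; tot = -15; (((a + tot) >= (tmp * a)) and ((tmp * -1) >= min(tot, tmp))) -> true; b = -36; return -34
compute2: tmp = 9; tot = -15; (((tmp * (-(-a))) <= (a + tot)) and ((tmp * -1) >= min(tot, tmp))) -> true; b = -36; return -25
verdict: not equivalent; witness: a=-4, b=-5


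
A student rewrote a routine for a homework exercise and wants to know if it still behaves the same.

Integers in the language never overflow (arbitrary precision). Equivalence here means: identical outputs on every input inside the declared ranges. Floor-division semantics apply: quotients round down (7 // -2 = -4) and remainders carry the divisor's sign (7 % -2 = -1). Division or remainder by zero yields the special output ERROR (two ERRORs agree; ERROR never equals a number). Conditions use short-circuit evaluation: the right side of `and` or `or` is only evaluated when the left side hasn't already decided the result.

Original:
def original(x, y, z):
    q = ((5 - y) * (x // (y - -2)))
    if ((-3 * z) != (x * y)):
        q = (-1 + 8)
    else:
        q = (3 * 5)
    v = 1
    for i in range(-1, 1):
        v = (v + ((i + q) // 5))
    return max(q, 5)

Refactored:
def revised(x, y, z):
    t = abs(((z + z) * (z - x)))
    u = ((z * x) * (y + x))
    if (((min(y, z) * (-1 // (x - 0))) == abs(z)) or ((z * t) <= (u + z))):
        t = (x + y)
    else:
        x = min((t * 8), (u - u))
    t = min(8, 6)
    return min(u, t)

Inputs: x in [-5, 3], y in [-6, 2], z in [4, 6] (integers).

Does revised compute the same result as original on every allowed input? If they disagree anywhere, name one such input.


Consider the input x=-5, y=-6, z=4.
original: q=11, then ((-3 * z) != (x * y)) is true, then q=7, then v=1, then (i=-1), then v=2, then (i=0), then v=3, then returns 7
revised: t=72, then u=220, then (((min(y, z) * (-1 // (x - 0))) == abs(z)) or ((z * t) <= (u + z))) is false, then x=0, then t=6, then returns 6
7 against 6: the behavior changed.
verdict: not equivalent; witness: x=-5, y=-6, z=4


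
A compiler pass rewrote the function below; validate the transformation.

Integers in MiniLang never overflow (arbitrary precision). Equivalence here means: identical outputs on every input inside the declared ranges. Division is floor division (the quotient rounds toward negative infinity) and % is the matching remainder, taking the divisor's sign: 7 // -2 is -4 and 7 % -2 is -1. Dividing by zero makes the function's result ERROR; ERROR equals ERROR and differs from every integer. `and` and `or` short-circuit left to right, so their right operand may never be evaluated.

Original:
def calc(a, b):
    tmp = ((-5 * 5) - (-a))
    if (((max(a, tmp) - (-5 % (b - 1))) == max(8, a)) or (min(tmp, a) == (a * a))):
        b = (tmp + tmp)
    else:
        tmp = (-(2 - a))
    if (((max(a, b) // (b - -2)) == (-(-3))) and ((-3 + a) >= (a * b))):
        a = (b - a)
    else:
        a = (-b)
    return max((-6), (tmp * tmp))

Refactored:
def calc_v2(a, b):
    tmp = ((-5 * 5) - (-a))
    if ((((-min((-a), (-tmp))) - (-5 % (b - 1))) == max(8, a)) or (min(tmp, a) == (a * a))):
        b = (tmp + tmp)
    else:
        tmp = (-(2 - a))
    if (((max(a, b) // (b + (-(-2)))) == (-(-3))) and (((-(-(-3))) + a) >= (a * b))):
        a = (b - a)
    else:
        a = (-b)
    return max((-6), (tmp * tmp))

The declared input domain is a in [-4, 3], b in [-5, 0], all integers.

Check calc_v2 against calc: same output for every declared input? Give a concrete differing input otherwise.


Although min/max/abs usage differs; and arithmetic usage differs, 48/48 inputs agree.
verdict: equivalent


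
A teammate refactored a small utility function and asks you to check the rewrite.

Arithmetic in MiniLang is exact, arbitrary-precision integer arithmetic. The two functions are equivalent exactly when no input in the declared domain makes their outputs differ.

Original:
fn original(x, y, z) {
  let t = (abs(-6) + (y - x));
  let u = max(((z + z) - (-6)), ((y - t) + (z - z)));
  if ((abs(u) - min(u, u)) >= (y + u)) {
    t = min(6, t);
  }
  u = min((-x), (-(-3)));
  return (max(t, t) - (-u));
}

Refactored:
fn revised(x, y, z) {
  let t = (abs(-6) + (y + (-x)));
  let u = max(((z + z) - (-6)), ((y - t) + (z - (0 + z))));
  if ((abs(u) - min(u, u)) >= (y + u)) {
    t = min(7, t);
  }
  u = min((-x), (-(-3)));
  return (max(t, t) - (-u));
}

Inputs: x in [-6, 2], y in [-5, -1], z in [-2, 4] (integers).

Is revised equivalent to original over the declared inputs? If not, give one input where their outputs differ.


These are not equivalent — on x=-6, y=-5, z=-2 the outputs split (9 vs 10).
original: t=7, then u=2, then ((abs(u) - min(u, u)) >= (y + u)) is true, then t=6, then u=3, then returns 9
revised: t=7, then u=2, then ((abs(u) - min(u, u)) >= (y + u)) is true, then t=7, then u=3, then returns 10
verdict: not equivalent; witness: x=-6, y=-5, z=-2


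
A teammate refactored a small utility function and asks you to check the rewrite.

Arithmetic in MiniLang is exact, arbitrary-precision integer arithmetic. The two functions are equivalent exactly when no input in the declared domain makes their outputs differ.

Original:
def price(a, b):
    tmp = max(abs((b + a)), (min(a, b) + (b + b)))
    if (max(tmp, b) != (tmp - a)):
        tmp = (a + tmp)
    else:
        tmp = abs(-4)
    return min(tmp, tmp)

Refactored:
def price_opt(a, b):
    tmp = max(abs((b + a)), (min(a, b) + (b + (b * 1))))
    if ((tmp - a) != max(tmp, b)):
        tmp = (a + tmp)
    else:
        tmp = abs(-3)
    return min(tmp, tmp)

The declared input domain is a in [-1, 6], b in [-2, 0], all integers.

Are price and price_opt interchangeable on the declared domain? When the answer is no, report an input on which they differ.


Not equivalent: a=0, b=-2 separates them (4 vs 3).
price: tmp=2, then (max(tmp, b) != (tmp - a)) is false, then tmp=4, then returns 4
price_opt: tmp=2, then ((tmp - a) != max(tmp, b)) is false, then tmp=3, then returns 3
verdict: not equivalent; witness: a=0, b=-2


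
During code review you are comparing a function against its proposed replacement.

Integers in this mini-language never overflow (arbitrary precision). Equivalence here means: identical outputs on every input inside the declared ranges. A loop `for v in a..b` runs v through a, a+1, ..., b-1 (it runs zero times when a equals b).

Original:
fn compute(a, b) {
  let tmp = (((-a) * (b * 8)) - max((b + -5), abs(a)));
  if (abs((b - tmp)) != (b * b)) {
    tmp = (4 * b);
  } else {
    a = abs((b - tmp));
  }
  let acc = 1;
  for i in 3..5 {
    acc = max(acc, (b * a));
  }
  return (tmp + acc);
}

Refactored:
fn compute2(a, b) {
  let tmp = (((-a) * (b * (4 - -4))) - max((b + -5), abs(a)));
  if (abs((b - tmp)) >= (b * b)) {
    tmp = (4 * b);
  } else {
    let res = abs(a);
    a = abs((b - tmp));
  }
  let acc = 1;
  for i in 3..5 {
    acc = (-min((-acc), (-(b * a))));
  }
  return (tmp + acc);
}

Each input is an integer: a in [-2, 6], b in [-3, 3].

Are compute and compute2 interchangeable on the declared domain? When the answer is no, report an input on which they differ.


Try a=0, b=-3.
compute: tmp = 0; (abs((b - tmp)) != (b * b)) -> true; tmp = -12; acc = 1; [i=3]; acc = 1; [i=4]; acc = 1; return -11
compute2: tmp = 0; (abs((b - tmp)) >= (b * b)) -> false; res = 0; a = 3; acc = 1; [i=3]; acc = 1; [i=4]; acc = 1; return 1
-11 vs 1 — the two versions disagree here.
verdict: not equivalent; witness: a=0, b=-3


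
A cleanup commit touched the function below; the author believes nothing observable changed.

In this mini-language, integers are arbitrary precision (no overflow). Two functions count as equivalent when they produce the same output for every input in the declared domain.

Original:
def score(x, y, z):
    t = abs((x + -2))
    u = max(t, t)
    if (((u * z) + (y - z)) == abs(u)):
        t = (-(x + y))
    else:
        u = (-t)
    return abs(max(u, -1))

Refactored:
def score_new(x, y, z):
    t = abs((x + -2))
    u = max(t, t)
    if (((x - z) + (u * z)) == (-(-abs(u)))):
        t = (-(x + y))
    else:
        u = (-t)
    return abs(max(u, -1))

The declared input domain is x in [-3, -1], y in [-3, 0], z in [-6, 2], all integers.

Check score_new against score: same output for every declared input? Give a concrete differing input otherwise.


Consider the input x=-3, y=-2, z=2.
score: t becomes 5; next u becomes 5; next (((u * z) + (y - z)) == abs(u)) evaluates to false; next u becomes -5; next final value 1
score_new: t becomes 5; next u becomes 5; next (((x - z) + (u * z)) == (-(-abs(u)))) evaluates to true; next t becomes 5; next final value 5
1 against 5: the behavior changed.
verdict: not equivalent; witness: x=-3, y=-2, z=2


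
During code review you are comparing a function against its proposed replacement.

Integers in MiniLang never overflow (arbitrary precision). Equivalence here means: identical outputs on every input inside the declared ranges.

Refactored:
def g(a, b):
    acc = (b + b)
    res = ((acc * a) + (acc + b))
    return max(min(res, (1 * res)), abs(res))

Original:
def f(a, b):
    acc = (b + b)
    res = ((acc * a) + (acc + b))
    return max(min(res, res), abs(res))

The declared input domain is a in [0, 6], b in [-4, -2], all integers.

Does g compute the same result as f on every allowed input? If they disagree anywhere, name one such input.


Differences: arithmetic usage differs, and constant usage differs — yet all 21 inputs agree.
verdict: equivalent


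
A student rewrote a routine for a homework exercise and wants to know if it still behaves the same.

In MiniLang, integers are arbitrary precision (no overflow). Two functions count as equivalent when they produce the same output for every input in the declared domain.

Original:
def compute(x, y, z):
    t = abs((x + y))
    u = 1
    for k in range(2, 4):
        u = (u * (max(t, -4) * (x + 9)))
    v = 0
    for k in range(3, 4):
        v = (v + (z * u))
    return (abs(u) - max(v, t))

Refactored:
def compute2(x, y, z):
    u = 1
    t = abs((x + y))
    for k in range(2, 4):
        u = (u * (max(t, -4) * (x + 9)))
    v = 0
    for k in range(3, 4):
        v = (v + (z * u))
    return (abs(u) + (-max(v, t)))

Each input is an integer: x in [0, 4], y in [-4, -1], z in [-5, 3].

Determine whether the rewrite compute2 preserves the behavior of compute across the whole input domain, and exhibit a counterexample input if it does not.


Although arithmetic usage differs, 180/180 inputs agree.
verdict: equivalent


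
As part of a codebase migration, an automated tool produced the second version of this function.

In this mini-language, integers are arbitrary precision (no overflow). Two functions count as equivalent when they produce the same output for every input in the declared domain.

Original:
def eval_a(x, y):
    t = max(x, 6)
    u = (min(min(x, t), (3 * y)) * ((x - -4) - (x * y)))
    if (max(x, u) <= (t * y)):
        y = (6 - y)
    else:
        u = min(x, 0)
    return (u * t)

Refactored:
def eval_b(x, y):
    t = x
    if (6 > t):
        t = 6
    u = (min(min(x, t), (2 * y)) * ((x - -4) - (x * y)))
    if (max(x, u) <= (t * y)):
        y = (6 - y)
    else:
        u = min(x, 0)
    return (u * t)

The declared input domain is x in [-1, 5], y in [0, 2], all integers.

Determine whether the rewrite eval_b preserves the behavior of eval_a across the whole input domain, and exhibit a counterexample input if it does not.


These are not equivalent — on x=5, y=2 the outputs split (-30 vs -24).
eval_a: t := 6 | u := -5 | (max(x, u) <= (t * y)): true | y := 4 | result -30
eval_b: t := 5 | (6 > t): true | t := 6 | u := -4 | (max(x, u) <= (t * y)): true | y := 4 | result -24
verdict: not equivalent; witness: x=5, y=2


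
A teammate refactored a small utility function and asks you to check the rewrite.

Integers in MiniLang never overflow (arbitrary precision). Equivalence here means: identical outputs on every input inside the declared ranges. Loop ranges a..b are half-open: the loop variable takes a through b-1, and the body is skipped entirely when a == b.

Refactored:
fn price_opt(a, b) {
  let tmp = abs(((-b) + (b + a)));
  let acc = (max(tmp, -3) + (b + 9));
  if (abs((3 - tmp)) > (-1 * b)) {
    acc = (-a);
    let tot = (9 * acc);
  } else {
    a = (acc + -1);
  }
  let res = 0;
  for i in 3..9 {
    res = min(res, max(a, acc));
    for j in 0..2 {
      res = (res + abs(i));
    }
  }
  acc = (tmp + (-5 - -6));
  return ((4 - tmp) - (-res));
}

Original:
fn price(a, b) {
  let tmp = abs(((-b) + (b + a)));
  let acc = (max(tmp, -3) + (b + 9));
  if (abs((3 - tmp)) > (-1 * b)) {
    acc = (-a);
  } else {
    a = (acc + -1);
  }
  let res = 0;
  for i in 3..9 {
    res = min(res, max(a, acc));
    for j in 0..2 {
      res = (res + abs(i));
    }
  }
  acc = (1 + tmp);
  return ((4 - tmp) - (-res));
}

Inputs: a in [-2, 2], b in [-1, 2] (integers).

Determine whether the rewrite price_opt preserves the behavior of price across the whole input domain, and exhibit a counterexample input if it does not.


Behavior is preserved: although arithmetic usage differs, local variable names differ, constant usage differs, statement counts differ, the outputs never diverge.
One worked example (a=2, b=0) — price: tmp becomes 2; next acc becomes 11; next (abs((3 - tmp)) > (-1 * b)) evaluates to true; next acc becomes -2; next res becomes 0; next at i=3:; next res becomes 0; next at j=0:; next res becomes 3; next at j=1:; next res becomes 6; next at i=4:; next res becomes 2; next at j=0:; next res becomes 6; next at j=1:; next res becomes 10; next at i=5:; next res becomes 2; next at j=0:; next res becomes 7; next at j=1:; next res becomes 12; next at i=6:; next res becomes 2; next at j=0:; next res becomes 8; next at j=1:; next res becomes 14; next at i=7:; next res becomes 2; next at j=0:; next res becomes 9; next at j=1:; next res becomes 16; next at i=8:; next res becomes 2; next at j=0:; next res becomes 10; next at j=1:; next res becomes 18; next acc becomes 3; next final value 20; price_opt: tmp becomes 2; next acc becomes 11; next (abs((3 - tmp)) > (-1 * b)) evaluates to true; next acc becomes -2; next tot becomes -18; next res becomes 0; next at i=3:; next res becomes 0; next at j=0:; next res becomes 3; next at j=1:; next res becomes 6; next at i=4:; next res becomes 2; next at j=0:; next res becomes 6; next at j=1:; next res becomes 10; next at i=5:; next res becomes 2; next at j=0:; next res becomes 7; next at j=1:; next res becomes 12; next at i=6:; next res becomes 2; next at j=0:; next res becomes 8; next at j=1:; next res becomes 14; next at i=7:; next res becomes 2; next at j=0:; next res becomes 9; next at j=1:; next res becomes 16; next at i=8:; next res becomes 2; next at j=0:; next res becomes 10; next at j=1:; next res becomes 18; next acc becomes 3; next final value 20; agreement on 20.
Across all 20 domain points the two functions coincide.
verdict: equivalent


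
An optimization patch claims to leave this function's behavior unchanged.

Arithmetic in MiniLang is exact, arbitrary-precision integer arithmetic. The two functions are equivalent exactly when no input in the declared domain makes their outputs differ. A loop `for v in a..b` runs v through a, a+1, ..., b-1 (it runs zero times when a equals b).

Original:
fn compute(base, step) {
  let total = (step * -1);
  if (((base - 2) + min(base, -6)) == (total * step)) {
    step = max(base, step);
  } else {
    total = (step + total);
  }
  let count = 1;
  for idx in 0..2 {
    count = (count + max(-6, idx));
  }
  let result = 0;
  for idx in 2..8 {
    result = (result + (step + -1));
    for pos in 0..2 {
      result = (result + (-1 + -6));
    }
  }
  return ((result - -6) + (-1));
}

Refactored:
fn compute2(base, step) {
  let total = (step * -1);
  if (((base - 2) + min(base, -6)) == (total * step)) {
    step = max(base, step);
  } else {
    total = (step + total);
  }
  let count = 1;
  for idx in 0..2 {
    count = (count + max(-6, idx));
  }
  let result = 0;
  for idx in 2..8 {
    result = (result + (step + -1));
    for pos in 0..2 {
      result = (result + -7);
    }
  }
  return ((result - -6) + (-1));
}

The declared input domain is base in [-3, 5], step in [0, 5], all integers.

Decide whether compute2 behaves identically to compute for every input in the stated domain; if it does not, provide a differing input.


The two versions differ — the changes include arithmetic usage differs, plus constant usage differs.
Tracing base=-1, step=0: compute: total = 0; (((base - 2) + min(base, -6)) == (total * step)) -> false; total = 0; count = 1; [idx=0]; count = 1; [idx=1]; count = 2; result = 0; [idx=2]; result = -1; [pos=0]; result = -8; [pos=1]; result = -15; [idx=3]; result = -16; [pos=0]; result = -23; [pos=1]; result = -30; [idx=4]; result = -31; [pos=0]; result = -38; [pos=1]; result = -45; [idx=5]; result = -46; [pos=0]; result = -53; [pos=1]; result = -60; [idx=6]; result = -61; [pos=0]; result = -68; [pos=1]; result = -75; [idx=7]; result = -76; [pos=0]; result = -83; [pos=1]; result = -90; return -85 | compute2: total = 0; (((base - 2) + min(base, -6)) == (total * step)) -> false; total = 0; count = 1; [idx=0]; count = 1; [idx=1]; count = 2; result = 0; [idx=2]; result = -1; [pos=0]; result = -8; [pos=1]; result = -15; [idx=3]; result = -16; [pos=0]; result = -23; [pos=1]; result = -30; [idx=4]; result = -31; [pos=0]; result = -38; [pos=1]; result = -45; [idx=5]; result = -46; [pos=0]; result = -53; [pos=1]; result = -60; [idx=6]; result = -61; [pos=0]; result = -68; [pos=1]; result = -75; [idx=7]; result = -76; [pos=0]; result = -83; [pos=1]; result = -90; return -85 — matching result -85.
Across all 54 domain points the two functions coincide.
verdict: equivalent


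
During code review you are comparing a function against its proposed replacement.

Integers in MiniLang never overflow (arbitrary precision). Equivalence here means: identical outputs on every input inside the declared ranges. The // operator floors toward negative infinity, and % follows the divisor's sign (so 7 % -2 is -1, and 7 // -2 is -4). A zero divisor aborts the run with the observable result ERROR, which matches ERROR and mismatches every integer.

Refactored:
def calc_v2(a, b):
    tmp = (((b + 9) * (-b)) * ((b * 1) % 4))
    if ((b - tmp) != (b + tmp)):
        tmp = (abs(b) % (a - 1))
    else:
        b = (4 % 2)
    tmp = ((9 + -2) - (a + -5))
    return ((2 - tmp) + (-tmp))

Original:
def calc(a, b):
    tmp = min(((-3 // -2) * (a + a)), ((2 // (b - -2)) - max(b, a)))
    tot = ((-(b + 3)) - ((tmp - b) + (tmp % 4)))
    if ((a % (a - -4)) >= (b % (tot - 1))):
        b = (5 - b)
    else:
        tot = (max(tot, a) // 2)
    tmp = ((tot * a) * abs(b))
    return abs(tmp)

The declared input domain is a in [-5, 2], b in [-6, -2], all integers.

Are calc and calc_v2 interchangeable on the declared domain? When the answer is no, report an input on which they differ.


Try a=-5, b=-6.
calc: tmp := -10 | tot := 5 | ((a % (a - -4)) >= (b % (tot - 1))): false | tot := 2 | tmp := -60 | result 60
calc_v2: tmp := 36 | ((b - tmp) != (b + tmp)): true | tmp := 0 | tmp := 17 | result -32
60 vs -32 — the two versions disagree here.
verdict: not equivalent; witness: a=-5, b=-6


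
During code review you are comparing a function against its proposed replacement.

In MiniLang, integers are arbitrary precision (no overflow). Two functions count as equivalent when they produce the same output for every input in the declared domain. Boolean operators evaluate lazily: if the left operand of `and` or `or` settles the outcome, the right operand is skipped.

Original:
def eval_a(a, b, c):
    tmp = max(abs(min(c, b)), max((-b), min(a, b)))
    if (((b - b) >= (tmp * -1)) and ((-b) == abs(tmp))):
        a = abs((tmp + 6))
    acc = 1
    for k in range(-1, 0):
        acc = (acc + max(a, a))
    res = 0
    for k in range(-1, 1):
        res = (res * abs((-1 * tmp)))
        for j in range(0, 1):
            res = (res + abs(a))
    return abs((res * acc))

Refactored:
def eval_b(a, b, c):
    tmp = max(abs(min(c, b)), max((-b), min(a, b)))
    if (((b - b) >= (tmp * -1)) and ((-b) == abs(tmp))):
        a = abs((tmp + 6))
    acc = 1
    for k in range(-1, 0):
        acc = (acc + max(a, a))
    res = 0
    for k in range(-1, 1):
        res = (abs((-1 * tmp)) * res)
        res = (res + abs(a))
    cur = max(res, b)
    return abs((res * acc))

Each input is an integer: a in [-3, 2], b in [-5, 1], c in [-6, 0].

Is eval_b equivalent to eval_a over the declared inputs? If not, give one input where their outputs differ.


Differences: loop structure differs, and min/max/abs usage differs, and local variable names differ — yet all 294 inputs agree.
verdict: equivalent


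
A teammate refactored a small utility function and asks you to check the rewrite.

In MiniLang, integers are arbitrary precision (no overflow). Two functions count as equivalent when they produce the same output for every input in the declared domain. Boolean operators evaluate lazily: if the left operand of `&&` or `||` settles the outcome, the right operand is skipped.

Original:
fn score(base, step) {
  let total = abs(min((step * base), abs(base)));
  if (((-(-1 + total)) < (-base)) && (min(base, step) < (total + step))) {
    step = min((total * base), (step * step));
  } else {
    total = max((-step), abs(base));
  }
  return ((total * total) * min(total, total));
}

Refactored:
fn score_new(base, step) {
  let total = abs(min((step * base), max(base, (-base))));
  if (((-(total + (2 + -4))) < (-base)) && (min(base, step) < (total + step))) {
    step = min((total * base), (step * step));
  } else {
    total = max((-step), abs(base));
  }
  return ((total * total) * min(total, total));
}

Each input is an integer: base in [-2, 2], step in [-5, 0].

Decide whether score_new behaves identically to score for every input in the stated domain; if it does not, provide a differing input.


Not equivalent: base=-2, step=0 separates them (0 vs 8).
score: total becomes 0; next (((-(-1 + total)) < (-base)) && (min(base, step) < (total + step))) evaluates to true; next step becomes 0; next final value 0
score_new: total becomes 0; next (((-(total + (2 + -4))) < (-base)) && (min(base, step) < (total + step))) evaluates to false; next total becomes 2; next final value 8
verdict: not equivalent; witness: base=-2, step=0


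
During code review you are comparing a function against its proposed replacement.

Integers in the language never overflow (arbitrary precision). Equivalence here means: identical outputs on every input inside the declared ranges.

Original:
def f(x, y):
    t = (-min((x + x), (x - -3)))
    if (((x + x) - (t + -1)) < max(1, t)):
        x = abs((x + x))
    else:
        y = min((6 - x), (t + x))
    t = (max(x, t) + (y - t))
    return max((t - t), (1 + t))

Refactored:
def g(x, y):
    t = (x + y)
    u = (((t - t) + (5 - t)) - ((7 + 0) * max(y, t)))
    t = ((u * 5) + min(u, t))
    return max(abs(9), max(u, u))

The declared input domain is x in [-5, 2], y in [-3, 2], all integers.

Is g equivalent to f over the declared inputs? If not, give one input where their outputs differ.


x=-5, y=-3 yields 0 from f but 34 from g.
verdict: not equivalent; witness: x=-5, y=-3


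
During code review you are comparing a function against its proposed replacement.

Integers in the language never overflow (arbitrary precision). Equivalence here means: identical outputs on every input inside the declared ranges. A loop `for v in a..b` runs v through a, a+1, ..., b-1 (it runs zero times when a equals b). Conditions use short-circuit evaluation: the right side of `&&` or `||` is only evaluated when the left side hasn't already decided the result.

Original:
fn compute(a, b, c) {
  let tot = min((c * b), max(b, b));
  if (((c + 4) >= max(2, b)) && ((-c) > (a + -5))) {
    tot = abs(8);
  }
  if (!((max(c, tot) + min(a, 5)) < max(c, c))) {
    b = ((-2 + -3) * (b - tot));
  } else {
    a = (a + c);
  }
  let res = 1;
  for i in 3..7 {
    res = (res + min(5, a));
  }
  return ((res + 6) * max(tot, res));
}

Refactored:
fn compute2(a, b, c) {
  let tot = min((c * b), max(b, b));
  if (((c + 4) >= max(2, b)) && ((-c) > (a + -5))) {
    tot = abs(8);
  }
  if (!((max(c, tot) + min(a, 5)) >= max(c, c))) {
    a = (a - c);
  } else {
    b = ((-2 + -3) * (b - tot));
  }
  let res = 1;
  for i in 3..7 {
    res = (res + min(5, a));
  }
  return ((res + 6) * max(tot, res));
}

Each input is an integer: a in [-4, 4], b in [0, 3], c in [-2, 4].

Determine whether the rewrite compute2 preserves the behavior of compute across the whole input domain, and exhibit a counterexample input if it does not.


Not equivalent: a=-4, b=3, c=-2 separates them (102 vs 6).
compute: tot=-6, then (((c + 4) >= max(2, b)) && ((-c) > (a + -5))) is false, then (!((max(c, tot) + min(a, 5)) < max(c, c))) is false, then a=-6, then res=1, then (i=3), then res=-5, then (i=4), then res=-11, then (i=5), then res=-17, then (i=6), then res=-23, then returns 102
compute2: tot=-6, then (((c + 4) >= max(2, b)) && ((-c) > (a + -5))) is false, then (!((max(c, tot) + min(a, 5)) >= max(c, c))) is true, then a=-2, then res=1, then (i=3), then res=-1, then (i=4), then res=-3, then (i=5), then res=-5, then (i=6), then res=-7, then returns 6
verdict: not equivalent; witness: a=-4, b=3, c=-2
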